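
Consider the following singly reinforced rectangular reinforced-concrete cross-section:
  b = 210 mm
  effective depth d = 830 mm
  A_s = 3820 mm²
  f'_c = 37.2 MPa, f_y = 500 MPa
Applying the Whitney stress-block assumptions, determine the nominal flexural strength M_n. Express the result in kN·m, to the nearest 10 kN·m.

T = A_s f_y = 3820 × 500 = 1910000 N = 1910 kN.
From C = T: a = T/(0.85 f'_c b) = 1910000/(0.85 × 37.2 × 210) = 287.64 mm.
M_n = T(d − a/2) = 1910 kN × (830 − 143.82) mm = 1310.60 kN·m.

M_n ≈ 1310 kN·m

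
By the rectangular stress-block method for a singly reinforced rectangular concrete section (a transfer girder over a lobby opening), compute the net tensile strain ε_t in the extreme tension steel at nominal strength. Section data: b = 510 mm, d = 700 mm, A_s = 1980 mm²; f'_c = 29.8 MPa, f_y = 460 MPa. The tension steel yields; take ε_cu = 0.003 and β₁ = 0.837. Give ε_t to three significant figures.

ε_t ≈ 0.0219

a = A_s f_y/(0.85 f'_c b) = 70.50 mm.
β₁ = 0.837, so c = a/β₁ = 70.50/0.837 = 84.23 mm.
From the linear strain diagram with ε_cu = 0.003: ε_t = 0.003 (d − c)/c = 0.003 × (700 − 84.23)/84.23 = 0.0219.
Since ε_t ≥ 0.005, the section is tension-controlled.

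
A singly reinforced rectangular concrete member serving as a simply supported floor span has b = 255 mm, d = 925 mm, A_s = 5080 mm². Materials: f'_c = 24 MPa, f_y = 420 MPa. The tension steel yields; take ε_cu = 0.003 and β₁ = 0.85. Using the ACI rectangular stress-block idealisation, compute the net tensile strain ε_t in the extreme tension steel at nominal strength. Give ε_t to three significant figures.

ε_t ≈ 0.00275

a = A_s f_y/(0.85 f'_c b) = 410.15 mm.
β₁ = 0.85, so c = a/β₁ = 410.15/0.85 = 482.53 mm.
From the linear strain diagram with ε_cu = 0.003: ε_t = 0.003 (d − c)/c = 0.003 × (925 − 482.53)/482.53 = 0.00275.
ε_t < 0.004 — the section is over-reinforced for flexure under ACI limits.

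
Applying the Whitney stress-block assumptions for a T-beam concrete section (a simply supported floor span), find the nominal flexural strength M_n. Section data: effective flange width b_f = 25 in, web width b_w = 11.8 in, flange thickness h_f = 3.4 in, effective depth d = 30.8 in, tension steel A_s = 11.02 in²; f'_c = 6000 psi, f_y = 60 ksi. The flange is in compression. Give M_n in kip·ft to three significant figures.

Tension: T = A_s f_y = 11.02 × 60 = 661.2 kips.
Try a within the flange: a = T/(0.85 f'_c b_f) = 661.2/(0.85 × 6 × 25) = 5.186 in.
a = 5.186 > h_f = 3.4 in: the block extends into the web. Split into flange-overhang and web parts.
C_f = 0.85 f'_c (b_f − b_w) h_f = 0.85 × 6 × (25 − 11.8) × 3.4 = 228.9 kips.
Remaining web compression depth: a_w = (T − C_f)/(0.85 f'_c b_w) = (661.2 − 228.9)/(0.85 × 6 × 11.8) = 7.183 in.
M_n = C_f(d − h_f/2) + (T − C_f)(d − a_w/2) = 228.9 × (30.8 − 1.7) + 432.3 × (30.8 − 3.5915) = 6661.0 + 11762.2 = 18423.2 kip·in.
M_n = 18423.2/12 = 1535.27 kip·ft.

M_n ≈ 1540 kip·ft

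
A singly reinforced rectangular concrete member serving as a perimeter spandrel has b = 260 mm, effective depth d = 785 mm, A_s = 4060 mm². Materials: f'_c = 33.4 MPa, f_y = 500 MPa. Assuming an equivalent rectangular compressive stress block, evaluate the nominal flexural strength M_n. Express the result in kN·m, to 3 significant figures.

T = A_s f_y = 4060 × 500 = 2030000 N = 2030 kN.
From C = T: a = T/(0.85 f'_c b) = 2030000/(0.85 × 33.4 × 260) = 275.02 mm.
M_n = T(d − a/2) = 2030 kN × (785 − 137.51) mm = 1314.40 kN·m.

M_n ≈ 1310 kN·m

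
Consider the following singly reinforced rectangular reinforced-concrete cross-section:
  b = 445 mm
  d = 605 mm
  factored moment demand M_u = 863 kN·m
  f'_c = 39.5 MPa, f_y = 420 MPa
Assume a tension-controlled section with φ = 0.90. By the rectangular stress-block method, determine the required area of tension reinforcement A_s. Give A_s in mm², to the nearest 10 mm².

M_n = M_u/φ = 863/0.90 = 958.889 kN·m.
With M_n = 0.85 f'_c a b (d − a/2), solve the quadratic for a:
a = d − √(d² − 2M_n/(0.85 f'_c b)) = 605 − √(605² − 2 × 958.889×10⁶/(0.85 × 39.5 × 445)) = 117.49 mm.
A_s = 0.85 f'_c a b / f_y = 0.85 × 39.5 × 117.49 × 445 / 420 = 4179.5 mm².

A_s ≈ 4180 mm²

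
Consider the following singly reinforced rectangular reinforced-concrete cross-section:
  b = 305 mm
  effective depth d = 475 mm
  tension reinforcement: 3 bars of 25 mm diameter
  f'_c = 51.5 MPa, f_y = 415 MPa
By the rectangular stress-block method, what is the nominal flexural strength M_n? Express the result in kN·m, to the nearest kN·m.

M_n ≈ 276 kN·m

A_s = 3 × 491 = 1473 mm².
T = A_s f_y = 1473 × 415 = 611295 N = 611.295 kN.
From C = T: a = T/(0.85 f'_c b) = 611295/(0.85 × 51.5 × 305) = 45.79 mm.
M_n = T(d − a/2) = 611.295 kN × (475 − 22.895) mm = 276.37 kN·m.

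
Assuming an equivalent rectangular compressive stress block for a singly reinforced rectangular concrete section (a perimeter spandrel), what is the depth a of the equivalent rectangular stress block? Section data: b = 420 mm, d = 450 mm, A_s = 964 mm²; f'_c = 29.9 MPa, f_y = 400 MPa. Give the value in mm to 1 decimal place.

T = A_s f_y = 964 × 400 = 385600 N = 385.6 kN.
Setting C = 0.85 f'_c a b equal to T: a = 385600/(0.85 × 29.9 × 420) = 36.1 mm.

a ≈ 36.1 mm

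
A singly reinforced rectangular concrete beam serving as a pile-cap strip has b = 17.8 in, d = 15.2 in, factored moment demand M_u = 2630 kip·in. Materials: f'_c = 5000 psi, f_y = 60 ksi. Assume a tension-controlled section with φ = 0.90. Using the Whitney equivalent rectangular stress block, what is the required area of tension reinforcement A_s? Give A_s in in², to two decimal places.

M_n = M_u/φ = 2630/0.90 = 2922.22 kip·in.
From M_n = 0.85 f'_c a b (d − a/2):
a = d − √(d² − 2M_n/(0.85 f'_c b)) = 15.2 − √(15.2² − 2 × 2922.22/(0.85 × 5 × 17.8)) = 2.799 in.
A_s = 0.85 f'_c a b / f_y = 0.85 × 5 × 2.799 × 17.8 / 60 = 3.529 in².

A_s ≈ 3.53 in²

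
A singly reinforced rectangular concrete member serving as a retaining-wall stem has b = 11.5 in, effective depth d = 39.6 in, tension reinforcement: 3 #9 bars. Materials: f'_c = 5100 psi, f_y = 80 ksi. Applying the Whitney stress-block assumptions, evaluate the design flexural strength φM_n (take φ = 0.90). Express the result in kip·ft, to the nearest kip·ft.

φM_n ≈ 669 kip·ft

A_s = 3 × 1 = 3 in².
T = A_s f_y = 3 × 80 = 240 kips.
a = T/(0.85 f'_c b) = 240/(0.85 × 5.1 × 11.5) = 4.814 in.
M_n = T(d − a/2) = 240 × (39.6 − 2.407) = 8926.3 kip·in = 8926.3/12 = 743.86 kip·ft.
φM_n = 0.90 × 743.86 = 669.47 kip·ft.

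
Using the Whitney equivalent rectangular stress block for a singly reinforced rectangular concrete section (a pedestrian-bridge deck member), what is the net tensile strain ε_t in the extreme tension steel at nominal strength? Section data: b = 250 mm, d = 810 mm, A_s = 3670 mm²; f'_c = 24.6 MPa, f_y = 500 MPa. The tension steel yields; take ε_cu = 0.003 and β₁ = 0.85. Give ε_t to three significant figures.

a = A_s f_y/(0.85 f'_c b) = 351.03 mm.
β₁ = 0.85, so c = a/β₁ = 351.03/0.85 = 412.98 mm.
From the linear strain diagram with ε_cu = 0.003: ε_t = 0.003 (d − c)/c = 0.003 × (810 − 412.98)/412.98 = 0.00288.
ε_t < 0.004 — the section is over-reinforced for flexure under ACI limits.

ε_t ≈ 0.00288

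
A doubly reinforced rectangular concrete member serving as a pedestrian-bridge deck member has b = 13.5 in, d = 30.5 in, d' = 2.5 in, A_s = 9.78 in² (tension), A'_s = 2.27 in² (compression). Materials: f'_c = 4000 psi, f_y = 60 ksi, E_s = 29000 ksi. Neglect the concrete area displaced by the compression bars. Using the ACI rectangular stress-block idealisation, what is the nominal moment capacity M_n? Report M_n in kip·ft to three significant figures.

Assume both steels yield.
a = (A_s − A'_s) f_y/(0.85 f'_c b) = (9.78 − 2.27) × 60/(0.85 × 4 × 13.5) = 9.817 in.
c = a/β₁ = 9.817/0.85 = 11.549 in; ε'_s = 0.003(c − d')/c = 0.0024 ≥ ε_y = 0.0021, so the compression steel yields.
M_n = (A_s − A'_s) f_y (d − a/2) + A'_s f_y (d − d') = 450.6 × (30.5 − 4.9085) + 136.2 × (30.5 − 2.5) = 11531.5 + 3813.6 = 15345.1 kip·in = 15345.1/12 = 1278.76 kip·ft.

M_n ≈ 1280 kip·ft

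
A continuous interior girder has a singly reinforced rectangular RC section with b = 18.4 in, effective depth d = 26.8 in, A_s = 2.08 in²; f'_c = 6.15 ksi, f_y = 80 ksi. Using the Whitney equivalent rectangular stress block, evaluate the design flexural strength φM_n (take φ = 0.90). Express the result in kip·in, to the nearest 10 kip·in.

T = A_s f_y = 2.08 × 80 = 166.4 kips.
a = T/(0.85 f'_c b) = 166.4/(0.85 × 6.15 × 18.4) = 1.730 in.
M_n = T(d − a/2) = 166.4 × (26.8 − 0.865) = 4315.6 kip·in.
φM_n = 0.90 × 4315.6 = 3884.0 kip·in.

φM_n ≈ 3880 kip·in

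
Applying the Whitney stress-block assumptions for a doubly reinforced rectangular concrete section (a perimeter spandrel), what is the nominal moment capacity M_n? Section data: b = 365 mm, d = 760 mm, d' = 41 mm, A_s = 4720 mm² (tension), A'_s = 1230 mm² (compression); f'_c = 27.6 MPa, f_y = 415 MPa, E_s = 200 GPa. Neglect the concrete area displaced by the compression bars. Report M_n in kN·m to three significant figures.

M_n ≈ 1350 kN·m

Assume both tension and compression steel yield.
Net tension couple steel: A_s − A'_s = 3490 mm².
a = (A_s − A'_s) f_y / (0.85 f'_c b) = 1448350/(0.85 × 27.6 × 365) = 169.14 mm.
c = a/β₁ = 169.14/0.85 = 198.99 mm; ε'_s = 0.003(c − d')/c = 0.0024 ≥ f_y/E_s = 0.0021, so compression steel does yield.
M_n = (A_s − A'_s) f_y (d − a/2) + A'_s f_y (d − d') = [1448350 × (760 − 84.57) + 510450 × (760 − 41)] × 10⁻⁶ = 978.26 + 367.01 = 1345.27 kN·m.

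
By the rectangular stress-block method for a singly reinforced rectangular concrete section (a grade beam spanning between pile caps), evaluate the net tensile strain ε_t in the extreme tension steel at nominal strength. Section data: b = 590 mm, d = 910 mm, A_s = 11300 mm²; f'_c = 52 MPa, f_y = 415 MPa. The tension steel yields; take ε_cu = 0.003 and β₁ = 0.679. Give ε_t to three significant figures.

ε_t ≈ 0.00731

a = A_s f_y/(0.85 f'_c b) = 179.83 mm.
β₁ = 0.679, so c = a/β₁ = 179.83/0.679 = 264.85 mm.
From the linear strain diagram with ε_cu = 0.003: ε_t = 0.003 (d − c)/c = 0.003 × (910 − 264.85)/264.85 = 0.00731.
Since ε_t ≥ 0.005, the section is tension-controlled.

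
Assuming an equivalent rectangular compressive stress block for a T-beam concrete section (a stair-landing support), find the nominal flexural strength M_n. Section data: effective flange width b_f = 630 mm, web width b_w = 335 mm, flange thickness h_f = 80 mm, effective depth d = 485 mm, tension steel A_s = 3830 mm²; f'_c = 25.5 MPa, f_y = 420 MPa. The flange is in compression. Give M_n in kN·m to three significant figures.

M_n ≈ 677 kN·m

Tension: T = A_s f_y = 3830 × 420 = 1608600 N.
Try a within the flange: a = T/(0.85 f'_c b_f) = 1608600/(0.85 × 25.5 × 630) = 117.80 mm.
a = 117.80 > h_f = 80 mm: the block extends into the web. Split into flange-overhang and web parts.
C_f = 0.85 f'_c (b_f − b_w) h_f = 0.85 × 25.5 × (630 − 335) × 80 = 511530 N.
Remaining web compression depth: a_w = (T − C_f)/(0.85 f'_c b_w) = (1608600 − 511530)/(0.85 × 25.5 × 335) = 151.09 mm.
M_n = C_f(d − h_f/2) + (T − C_f)(d − a_w/2) = 511530 × (485 − 40) + 1097070 × (485 − 75.545) = 227.63 + 449.20 = 676.83 × 10⁶ N·mm.
M_n = 676.83 kN·m.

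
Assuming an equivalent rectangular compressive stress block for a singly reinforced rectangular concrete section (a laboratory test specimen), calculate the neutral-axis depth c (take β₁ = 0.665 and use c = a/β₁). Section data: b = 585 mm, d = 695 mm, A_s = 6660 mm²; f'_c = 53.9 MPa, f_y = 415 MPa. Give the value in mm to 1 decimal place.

T = A_s f_y = 6660 × 415 = 2763900 N = 2763.9 kN.
Setting C = 0.85 f'_c a b equal to T: a = 2763900/(0.85 × 53.9 × 585) = 103.124 mm.
With β₁ = 0.665, c = a/β₁ = 103.124/0.665 = 155.1 mm.

c ≈ 155.1 mm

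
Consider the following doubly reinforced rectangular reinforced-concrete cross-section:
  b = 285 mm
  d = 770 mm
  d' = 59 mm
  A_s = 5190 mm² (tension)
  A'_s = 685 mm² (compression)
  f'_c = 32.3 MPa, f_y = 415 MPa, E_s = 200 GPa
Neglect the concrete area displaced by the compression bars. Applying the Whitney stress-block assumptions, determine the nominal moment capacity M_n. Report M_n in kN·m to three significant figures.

M_n ≈ 1420 kN·m

Assume both tension and compression steel yield.
Net tension couple steel: A_s − A'_s = 4505 mm².
a = (A_s − A'_s) f_y / (0.85 f'_c b) = 1869575/(0.85 × 32.3 × 285) = 238.93 mm.
c = a/β₁ = 238.93/0.819 = 291.73 mm; ε'_s = 0.003(c − d')/c = 0.0024 ≥ f_y/E_s = 0.0021, so compression steel does yield.
M_n = (A_s − A'_s) f_y (d − a/2) + A'_s f_y (d − d') = [1869575 × (770 − 119.465) + 284275 × (770 − 59)] × 10⁻⁶ = 1216.22 + 202.12 = 1418.34 kN·m.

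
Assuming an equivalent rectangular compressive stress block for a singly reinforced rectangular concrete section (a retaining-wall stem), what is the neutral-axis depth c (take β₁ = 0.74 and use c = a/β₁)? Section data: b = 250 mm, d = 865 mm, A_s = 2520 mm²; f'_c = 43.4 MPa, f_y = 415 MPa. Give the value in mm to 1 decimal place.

T = A_s f_y = 2520 × 415 = 1045800 N = 1045.8 kN.
Setting C = 0.85 f'_c a b equal to T: a = 1045800/(0.85 × 43.4 × 250) = 113.397 mm.
With β₁ = 0.74, c = a/β₁ = 113.397/0.74 = 153.2 mm.

c ≈ 153.2 mm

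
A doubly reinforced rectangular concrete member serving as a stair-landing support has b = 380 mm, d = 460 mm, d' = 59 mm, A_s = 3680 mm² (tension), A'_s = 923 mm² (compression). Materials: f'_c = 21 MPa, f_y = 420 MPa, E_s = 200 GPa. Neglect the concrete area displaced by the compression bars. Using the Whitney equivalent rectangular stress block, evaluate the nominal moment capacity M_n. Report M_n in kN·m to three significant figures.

Assume both tension and compression steel yield.
Net tension couple steel: A_s − A'_s = 2757 mm².
a = (A_s − A'_s) f_y / (0.85 f'_c b) = 1157940/(0.85 × 21 × 380) = 170.71 mm.
c = a/β₁ = 170.71/0.85 = 200.84 mm; ε'_s = 0.003(c − d')/c = 0.0021 ≥ f_y/E_s = 0.0021, so compression steel does yield.
M_n = (A_s − A'_s) f_y (d − a/2) + A'_s f_y (d − d') = [1157940 × (460 − 85.355) + 387660 × (460 − 59)] × 10⁻⁶ = 433.82 + 155.45 = 589.27 kN·m.

M_n ≈ 589 kN·m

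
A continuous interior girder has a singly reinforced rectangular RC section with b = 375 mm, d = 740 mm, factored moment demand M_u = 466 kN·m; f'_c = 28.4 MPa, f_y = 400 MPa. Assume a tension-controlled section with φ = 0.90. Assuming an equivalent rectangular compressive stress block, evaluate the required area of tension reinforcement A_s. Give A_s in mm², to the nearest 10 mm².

M_n = M_u/φ = 466/0.90 = 517.778 kN·m.
With M_n = 0.85 f'_c a b (d − a/2), solve the quadratic for a:
a = d − √(d² − 2M_n/(0.85 f'_c b)) = 740 − √(740² − 2 × 517.778×10⁶/(0.85 × 28.4 × 375)) = 81.82 mm.
A_s = 0.85 f'_c a b / f_y = 0.85 × 28.4 × 81.82 × 375 / 400 = 1851.7 mm².

A_s ≈ 1850 mm²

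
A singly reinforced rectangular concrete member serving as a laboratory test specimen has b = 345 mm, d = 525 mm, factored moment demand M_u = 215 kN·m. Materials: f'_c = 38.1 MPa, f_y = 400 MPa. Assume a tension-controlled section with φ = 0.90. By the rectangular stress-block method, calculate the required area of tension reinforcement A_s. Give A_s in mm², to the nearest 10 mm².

M_n = M_u/φ = 215/0.90 = 238.889 kN·m.
With M_n = 0.85 f'_c a b (d − a/2), solve the quadratic for a:
a = d − √(d² − 2M_n/(0.85 f'_c b)) = 525 − √(525² − 2 × 238.889×10⁶/(0.85 × 38.1 × 345)) = 42.44 mm.
A_s = 0.85 f'_c a b / f_y = 0.85 × 38.1 × 42.44 × 345 / 400 = 1185.4 mm².

A_s ≈ 1190 mm²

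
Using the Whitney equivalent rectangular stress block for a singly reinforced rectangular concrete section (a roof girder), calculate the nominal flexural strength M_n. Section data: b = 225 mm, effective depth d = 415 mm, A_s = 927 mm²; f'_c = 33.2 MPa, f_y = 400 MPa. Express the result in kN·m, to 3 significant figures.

M_n ≈ 143 kN·m

T = A_s f_y = 927 × 400 = 370800 N = 370.8 kN.
From C = T: a = T/(0.85 f'_c b) = 370800/(0.85 × 33.2 × 225) = 58.40 mm.
M_n = T(d − a/2) = 370.8 kN × (415 − 29.2) mm = 143.05 kN·m.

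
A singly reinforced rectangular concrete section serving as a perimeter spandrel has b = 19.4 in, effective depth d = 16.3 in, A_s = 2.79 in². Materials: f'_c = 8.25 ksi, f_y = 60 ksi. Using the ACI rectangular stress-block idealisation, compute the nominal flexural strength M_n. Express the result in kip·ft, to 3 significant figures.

M_n ≈ 219 kip·ft

T = A_s f_y = 2.79 × 60 = 167.4 kips.
a = T/(0.85 f'_c b) = 167.4/(0.85 × 8.25 × 19.4) = 1.230 in.
M_n = T(d − a/2) = 167.4 × (16.3 − 0.615) = 2625.7 kip·in = 2625.7/12 = 218.81 kip·ft.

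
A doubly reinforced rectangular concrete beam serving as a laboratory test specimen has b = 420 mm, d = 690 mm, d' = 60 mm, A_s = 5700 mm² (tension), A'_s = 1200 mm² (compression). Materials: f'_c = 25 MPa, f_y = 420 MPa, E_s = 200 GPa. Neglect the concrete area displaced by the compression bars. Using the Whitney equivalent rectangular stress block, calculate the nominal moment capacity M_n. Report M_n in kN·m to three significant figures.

M_n ≈ 1420 kN·m

Assume both tension and compression steel yield.
Net tension couple steel: A_s − A'_s = 4500 mm².
a = (A_s − A'_s) f_y / (0.85 f'_c b) = 1890000/(0.85 × 25 × 420) = 211.76 mm.
c = a/β₁ = 211.76/0.85 = 249.13 mm; ε'_s = 0.003(c − d')/c = 0.0023 ≥ f_y/E_s = 0.0021, so compression steel does yield.
M_n = (A_s − A'_s) f_y (d − a/2) + A'_s f_y (d − d') = [1890000 × (690 − 105.88) + 504000 × (690 − 60)] × 10⁻⁶ = 1103.99 + 317.52 = 1421.51 kN·m.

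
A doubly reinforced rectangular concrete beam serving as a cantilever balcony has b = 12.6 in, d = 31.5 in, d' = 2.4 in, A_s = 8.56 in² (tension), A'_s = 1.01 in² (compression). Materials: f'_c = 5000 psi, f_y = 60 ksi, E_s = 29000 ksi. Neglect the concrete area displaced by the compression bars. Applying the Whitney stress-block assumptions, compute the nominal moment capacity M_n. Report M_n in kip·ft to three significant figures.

Assume both steels yield.
a = (A_s − A'_s) f_y/(0.85 f'_c b) = (8.56 − 1.01) × 60/(0.85 × 5 × 12.6) = 8.459 in.
c = a/β₁ = 8.459/0.8 = 10.574 in; ε'_s = 0.003(c − d')/c = 0.0023 ≥ ε_y = 0.0021, so the compression steel yields.
M_n = (A_s − A'_s) f_y (d − a/2) + A'_s f_y (d − d') = 453 × (31.5 − 4.2295) + 60.6 × (31.5 − 2.4) = 12353.5 + 1763.5 = 14117.0 kip·in = 14117.0/12 = 1176.42 kip·ft.

M_n ≈ 1180 kip·ft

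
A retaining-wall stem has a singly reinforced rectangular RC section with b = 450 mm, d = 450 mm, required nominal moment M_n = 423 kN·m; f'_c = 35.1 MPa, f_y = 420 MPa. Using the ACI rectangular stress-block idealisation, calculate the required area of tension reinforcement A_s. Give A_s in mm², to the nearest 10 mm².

A_s ≈ 2450 mm²

With M_n = 0.85 f'_c a b (d − a/2), solve the quadratic for a:
a = d − √(d² − 2M_n/(0.85 f'_c b)) = 450 − √(450² − 2 × 423×10⁶/(0.85 × 35.1 × 450)) = 76.52 mm.
A_s = 0.85 f'_c a b / f_y = 0.85 × 35.1 × 76.52 × 450 / 420 = 2446.0 mm².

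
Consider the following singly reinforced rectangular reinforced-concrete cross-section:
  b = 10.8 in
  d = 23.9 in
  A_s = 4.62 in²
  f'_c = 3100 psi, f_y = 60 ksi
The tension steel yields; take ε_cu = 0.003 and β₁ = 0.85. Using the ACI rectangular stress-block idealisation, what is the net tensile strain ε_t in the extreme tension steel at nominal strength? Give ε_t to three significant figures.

ε_t ≈ 0.00326

a = A_s f_y/(0.85 f'_c b) = 9.741 in.
β₁ = 0.85, so c = a/β₁ = 9.741/0.85 = 11.460 in.
From the linear strain diagram with ε_cu = 0.003: ε_t = 0.003 (d − c)/c = 0.003 × (23.9 − 11.460)/11.460 = 0.00326.
ε_t < 0.004 — the section is over-reinforced for flexure under ACI limits.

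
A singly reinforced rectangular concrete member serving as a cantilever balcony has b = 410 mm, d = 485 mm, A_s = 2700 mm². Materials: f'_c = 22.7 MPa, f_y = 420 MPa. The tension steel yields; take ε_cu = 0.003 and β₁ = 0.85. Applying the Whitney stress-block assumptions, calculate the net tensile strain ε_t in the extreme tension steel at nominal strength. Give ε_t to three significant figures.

ε_t ≈ 0.00563

a = A_s f_y/(0.85 f'_c b) = 143.35 mm.
β₁ = 0.85, so c = a/β₁ = 143.35/0.85 = 168.65 mm.
From the linear strain diagram with ε_cu = 0.003: ε_t = 0.003 (d − c)/c = 0.003 × (485 − 168.65)/168.65 = 0.00563.
Since ε_t ≥ 0.005, the section is tension-controlled.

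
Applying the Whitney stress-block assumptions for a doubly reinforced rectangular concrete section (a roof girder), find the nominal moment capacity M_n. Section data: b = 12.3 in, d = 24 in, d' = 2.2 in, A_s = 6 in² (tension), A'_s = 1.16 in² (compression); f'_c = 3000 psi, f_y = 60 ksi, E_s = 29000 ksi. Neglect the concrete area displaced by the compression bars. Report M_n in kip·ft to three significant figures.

M_n ≈ 595 kip·ft

Assume both steels yield.
a = (A_s − A'_s) f_y/(0.85 f'_c b) = (6 − 1.16) × 60/(0.85 × 3 × 12.3) = 9.259 in.
c = a/β₁ = 9.259/0.85 = 10.893 in; ε'_s = 0.003(c − d')/c = 0.0024 ≥ ε_y = 0.0021, so the compression steel yields.
M_n = (A_s − A'_s) f_y (d − a/2) + A'_s f_y (d − d') = 290.4 × (24 − 4.6295) + 69.6 × (24 − 2.2) = 5625.2 + 1517.3 = 7142.5 kip·in = 7142.5/12 = 595.21 kip·ft.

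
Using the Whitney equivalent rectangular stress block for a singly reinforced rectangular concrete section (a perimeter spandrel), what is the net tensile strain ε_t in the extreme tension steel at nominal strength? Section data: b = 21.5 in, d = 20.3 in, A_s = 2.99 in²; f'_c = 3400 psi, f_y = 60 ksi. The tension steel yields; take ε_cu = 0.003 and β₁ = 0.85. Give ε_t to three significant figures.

a = A_s f_y/(0.85 f'_c b) = 2.887 in.
β₁ = 0.85, so c = a/β₁ = 2.887/0.85 = 3.396 in.
From the linear strain diagram with ε_cu = 0.003: ε_t = 0.003 (d − c)/c = 0.003 × (20.3 − 3.396)/3.396 = 0.0149.
Since ε_t ≥ 0.005, the section is tension-controlled.

ε_t ≈ 0.0149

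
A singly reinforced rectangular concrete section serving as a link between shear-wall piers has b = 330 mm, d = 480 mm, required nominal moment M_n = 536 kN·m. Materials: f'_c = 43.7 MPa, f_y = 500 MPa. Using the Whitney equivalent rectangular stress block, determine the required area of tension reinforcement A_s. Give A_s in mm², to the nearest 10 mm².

A_s ≈ 2500 mm²

With M_n = 0.85 f'_c a b (d − a/2), solve the quadratic for a:
a = d − √(d² − 2M_n/(0.85 f'_c b)) = 480 − √(480² − 2 × 536×10⁶/(0.85 × 43.7 × 330)) = 101.92 mm.
A_s = 0.85 f'_c a b / f_y = 0.85 × 43.7 × 101.92 × 330 / 500 = 2498.6 mm².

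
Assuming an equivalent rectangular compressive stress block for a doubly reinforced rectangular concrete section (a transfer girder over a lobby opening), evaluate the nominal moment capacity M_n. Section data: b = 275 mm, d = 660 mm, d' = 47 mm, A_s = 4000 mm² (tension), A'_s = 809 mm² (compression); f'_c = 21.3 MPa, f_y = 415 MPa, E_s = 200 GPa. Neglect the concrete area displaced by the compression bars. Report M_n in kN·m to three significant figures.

M_n ≈ 904 kN·m

Assume both tension and compression steel yield.
Net tension couple steel: A_s − A'_s = 3191 mm².
a = (A_s − A'_s) f_y / (0.85 f'_c b) = 1324265/(0.85 × 21.3 × 275) = 265.98 mm.
c = a/β₁ = 265.98/0.85 = 312.92 mm; ε'_s = 0.003(c − d')/c = 0.0025 ≥ f_y/E_s = 0.0021, so compression steel does yield.
M_n = (A_s − A'_s) f_y (d − a/2) + A'_s f_y (d − d') = [1324265 × (660 − 132.99) + 335735 × (660 − 47)] × 10⁻⁶ = 697.90 + 205.81 = 903.71 kN·m.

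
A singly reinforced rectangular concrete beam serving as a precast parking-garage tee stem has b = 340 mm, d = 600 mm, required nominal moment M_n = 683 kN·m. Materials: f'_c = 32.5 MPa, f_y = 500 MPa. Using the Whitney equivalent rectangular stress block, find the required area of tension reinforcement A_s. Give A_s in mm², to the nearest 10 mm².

A_s ≈ 2570 mm²

With M_n = 0.85 f'_c a b (d − a/2), solve the quadratic for a:
a = d − √(d² − 2M_n/(0.85 f'_c b)) = 600 − √(600² − 2 × 683×10⁶/(0.85 × 32.5 × 340)) = 136.79 mm.
A_s = 0.85 f'_c a b / f_y = 0.85 × 32.5 × 136.79 × 340 / 500 = 2569.6 mm².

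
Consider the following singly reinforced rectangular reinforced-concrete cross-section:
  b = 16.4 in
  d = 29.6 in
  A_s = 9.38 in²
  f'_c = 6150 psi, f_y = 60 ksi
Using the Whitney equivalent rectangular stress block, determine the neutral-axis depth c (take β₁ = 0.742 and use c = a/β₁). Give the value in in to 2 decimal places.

c ≈ 8.85 in

T = A_s f_y = 9.38 × 60 = 562.8 kips.
a = T/(0.85 f'_c b) = 562.8/(0.85 × 6.15 × 16.4) = 6.5647 in.
With β₁ = 0.742, c = a/β₁ = 6.5647/0.742 = 8.85 in.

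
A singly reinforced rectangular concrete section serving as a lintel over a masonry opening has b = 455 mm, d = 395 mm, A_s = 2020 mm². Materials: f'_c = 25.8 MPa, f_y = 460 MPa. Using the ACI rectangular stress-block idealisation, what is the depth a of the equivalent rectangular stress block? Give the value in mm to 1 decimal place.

T = A_s f_y = 2020 × 460 = 929200 N = 929.2 kN.
Setting C = 0.85 f'_c a b equal to T: a = 929200/(0.85 × 25.8 × 455) = 93.1 mm.

a ≈ 93.1 mm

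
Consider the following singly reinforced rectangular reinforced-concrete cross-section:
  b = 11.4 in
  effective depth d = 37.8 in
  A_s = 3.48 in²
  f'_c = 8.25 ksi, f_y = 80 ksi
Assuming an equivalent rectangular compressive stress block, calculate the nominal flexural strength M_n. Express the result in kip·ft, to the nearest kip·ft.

T = A_s f_y = 3.48 × 80 = 278.4 kips.
a = T/(0.85 f'_c b) = 278.4/(0.85 × 8.25 × 11.4) = 3.483 in.
M_n = T(d − a/2) = 278.4 × (37.8 − 1.7415) = 10038.7 kip·in = 10038.7/12 = 836.56 kip·ft.

M_n ≈ 837 kip·ft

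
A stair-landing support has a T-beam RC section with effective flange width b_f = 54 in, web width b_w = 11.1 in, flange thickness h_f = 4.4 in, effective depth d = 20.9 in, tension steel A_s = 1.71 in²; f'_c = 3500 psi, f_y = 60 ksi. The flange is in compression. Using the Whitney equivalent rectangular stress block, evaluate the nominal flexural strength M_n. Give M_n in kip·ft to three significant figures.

Tension: T = A_s f_y = 1.71 × 60 = 102.6 kips.
Try a within the flange: a = T/(0.85 f'_c b_f) = 102.6/(0.85 × 3.5 × 54) = 0.639 in.
Since a = 0.639 ≤ h_f = 4.4 in, the stress block lies entirely in the flange; analyse as a rectangular beam of width b_f.
M_n = T(d − a/2) = 102.6 × (20.9 − 0.3195) = 2111.6 kip·in.
M_n = 2111.6/12 = 175.97 kip·ft.

M_n ≈ 176 kip·ft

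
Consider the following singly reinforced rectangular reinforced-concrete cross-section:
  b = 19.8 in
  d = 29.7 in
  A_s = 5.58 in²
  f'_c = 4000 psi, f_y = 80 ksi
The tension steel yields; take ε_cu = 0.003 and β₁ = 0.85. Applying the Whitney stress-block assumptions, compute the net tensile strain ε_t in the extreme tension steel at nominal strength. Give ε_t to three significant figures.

ε_t ≈ 0.00842

a = A_s f_y/(0.85 f'_c b) = 6.631 in.
β₁ = 0.85, so c = a/β₁ = 6.631/0.85 = 7.801 in.
From the linear strain diagram with ε_cu = 0.003: ε_t = 0.003 (d − c)/c = 0.003 × (29.7 − 7.801)/7.801 = 0.00842.
Since ε_t ≥ 0.005, the section is tension-controlled.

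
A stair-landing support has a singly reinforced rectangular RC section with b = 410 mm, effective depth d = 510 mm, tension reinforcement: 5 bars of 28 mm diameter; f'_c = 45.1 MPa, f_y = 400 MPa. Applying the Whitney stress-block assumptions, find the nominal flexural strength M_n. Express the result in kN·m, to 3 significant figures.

A_s = 5 × 616 = 3080 mm².
T = A_s f_y = 3080 × 400 = 1232000 N = 1232 kN.
From C = T: a = T/(0.85 f'_c b) = 1232000/(0.85 × 45.1 × 410) = 78.38 mm.
M_n = T(d − a/2) = 1232 kN × (510 − 39.19) mm = 580.04 kN·m.

M_n ≈ 580 kN·m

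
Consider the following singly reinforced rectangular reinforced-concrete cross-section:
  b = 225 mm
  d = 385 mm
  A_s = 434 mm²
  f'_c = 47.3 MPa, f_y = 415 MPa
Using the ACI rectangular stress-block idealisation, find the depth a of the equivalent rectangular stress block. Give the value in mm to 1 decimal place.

T = A_s f_y = 434 × 415 = 180110 N = 180.11 kN.
Setting C = 0.85 f'_c a b equal to T: a = 180110/(0.85 × 47.3 × 225) = 19.9 mm.

a ≈ 19.9 mm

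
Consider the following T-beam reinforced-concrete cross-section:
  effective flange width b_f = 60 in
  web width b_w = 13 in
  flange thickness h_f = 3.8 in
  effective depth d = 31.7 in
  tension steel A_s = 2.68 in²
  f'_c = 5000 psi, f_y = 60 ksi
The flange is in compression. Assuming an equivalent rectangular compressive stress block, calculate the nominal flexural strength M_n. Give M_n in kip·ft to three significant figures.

M_n ≈ 421 kip·ft

Tension: T = A_s f_y = 2.68 × 60 = 160.8 kips.
Try a within the flange: a = T/(0.85 f'_c b_f) = 160.8/(0.85 × 5 × 60) = 0.631 in.
Since a = 0.631 ≤ h_f = 3.8 in, the stress block lies entirely in the flange; analyse as a rectangular beam of width b_f.
M_n = T(d − a/2) = 160.8 × (31.7 − 0.3155) = 5046.6 kip·in.
M_n = 5046.6/12 = 420.55 kip·ft.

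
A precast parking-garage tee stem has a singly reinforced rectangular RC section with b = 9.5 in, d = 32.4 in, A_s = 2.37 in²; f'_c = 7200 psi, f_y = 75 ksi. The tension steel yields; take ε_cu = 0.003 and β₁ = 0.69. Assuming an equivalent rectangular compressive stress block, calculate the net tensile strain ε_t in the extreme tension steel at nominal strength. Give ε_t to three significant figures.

ε_t ≈ 0.0189

a = A_s f_y/(0.85 f'_c b) = 3.057 in.
β₁ = 0.69, so c = a/β₁ = 3.057/0.69 = 4.430 in.
From the linear strain diagram with ε_cu = 0.003: ε_t = 0.003 (d − c)/c = 0.003 × (32.4 − 4.430)/4.430 = 0.0189.
Since ε_t ≥ 0.005, the section is tension-controlled.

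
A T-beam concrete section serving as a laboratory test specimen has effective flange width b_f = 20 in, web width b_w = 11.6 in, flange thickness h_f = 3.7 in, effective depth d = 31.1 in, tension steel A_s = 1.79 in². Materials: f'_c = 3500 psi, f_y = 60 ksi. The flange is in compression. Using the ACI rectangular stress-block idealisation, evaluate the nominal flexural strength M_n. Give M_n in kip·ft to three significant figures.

M_n ≈ 270 kip·ft

Tension: T = A_s f_y = 1.79 × 60 = 107.4 kips.
Try a within the flange: a = T/(0.85 f'_c b_f) = 107.4/(0.85 × 3.5 × 20) = 1.805 in.
Since a = 1.805 ≤ h_f = 3.7 in, the stress block lies entirely in the flange; analyse as a rectangular beam of width b_f.
M_n = T(d − a/2) = 107.4 × (31.1 − 0.9025) = 3243.2 kip·in.
M_n = 3243.2/12 = 270.27 kip·ft.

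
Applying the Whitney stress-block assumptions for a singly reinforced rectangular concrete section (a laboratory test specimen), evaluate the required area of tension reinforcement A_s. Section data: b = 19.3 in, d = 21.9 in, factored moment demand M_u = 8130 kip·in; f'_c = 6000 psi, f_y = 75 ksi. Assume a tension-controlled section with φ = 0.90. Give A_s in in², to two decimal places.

M_n = M_u/φ = 8130/0.90 = 9033.33 kip·in.
From M_n = 0.85 f'_c a b (d − a/2):
a = d − √(d² − 2M_n/(0.85 f'_c b)) = 21.9 − √(21.9² − 2 × 9033.33/(0.85 × 6 × 19.3)) = 4.694 in.
A_s = 0.85 f'_c a b / f_y = 0.85 × 6 × 4.694 × 19.3 / 75 = 6.160 in².

A_s ≈ 6.16 in²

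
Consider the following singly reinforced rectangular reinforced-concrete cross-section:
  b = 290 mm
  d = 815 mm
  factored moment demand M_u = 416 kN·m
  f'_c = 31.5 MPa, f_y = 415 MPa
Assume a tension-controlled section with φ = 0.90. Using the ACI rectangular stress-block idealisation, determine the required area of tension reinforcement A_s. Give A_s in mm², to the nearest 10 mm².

M_n = M_u/φ = 416/0.90 = 462.222 kN·m.
With M_n = 0.85 f'_c a b (d − a/2), solve the quadratic for a:
a = d − √(d² − 2M_n/(0.85 f'_c b)) = 815 − √(815² − 2 × 462.222×10⁶/(0.85 × 31.5 × 290)) = 76.64 mm.
A_s = 0.85 f'_c a b / f_y = 0.85 × 31.5 × 76.64 × 290 / 415 = 1434.0 mm².

A_s ≈ 1430 mm²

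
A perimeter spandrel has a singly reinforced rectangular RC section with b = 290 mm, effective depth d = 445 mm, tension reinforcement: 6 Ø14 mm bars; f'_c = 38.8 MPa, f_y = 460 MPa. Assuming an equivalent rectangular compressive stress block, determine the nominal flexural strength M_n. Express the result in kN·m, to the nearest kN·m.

A_s = 6 × 154 = 924 mm².
T = A_s f_y = 924 × 460 = 425040 N = 425.04 kN.
From C = T: a = T/(0.85 f'_c b) = 425040/(0.85 × 38.8 × 290) = 44.44 mm.
M_n = T(d − a/2) = 425.04 kN × (445 − 22.22) mm = 179.70 kN·m.

M_n ≈ 180 kN·m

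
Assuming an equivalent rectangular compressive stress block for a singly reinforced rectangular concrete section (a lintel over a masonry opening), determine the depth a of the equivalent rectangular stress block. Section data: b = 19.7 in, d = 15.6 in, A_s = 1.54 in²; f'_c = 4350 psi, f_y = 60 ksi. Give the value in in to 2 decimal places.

a ≈ 1.27 in

T = A_s f_y = 1.54 × 60 = 92.4 kips.
a = T/(0.85 f'_c b) = 92.4/(0.85 × 4.35 × 19.7) = 1.27 in.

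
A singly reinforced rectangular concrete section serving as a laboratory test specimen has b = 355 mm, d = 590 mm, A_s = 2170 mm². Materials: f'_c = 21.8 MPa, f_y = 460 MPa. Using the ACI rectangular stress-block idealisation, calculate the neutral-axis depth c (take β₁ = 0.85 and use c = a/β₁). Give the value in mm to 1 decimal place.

T = A_s f_y = 2170 × 460 = 998200 N = 998.2 kN.
Setting C = 0.85 f'_c a b equal to T: a = 998200/(0.85 × 21.8 × 355) = 151.745 mm.
With β₁ = 0.85, c = a/β₁ = 151.745/0.85 = 178.5 mm.

c ≈ 178.5 mm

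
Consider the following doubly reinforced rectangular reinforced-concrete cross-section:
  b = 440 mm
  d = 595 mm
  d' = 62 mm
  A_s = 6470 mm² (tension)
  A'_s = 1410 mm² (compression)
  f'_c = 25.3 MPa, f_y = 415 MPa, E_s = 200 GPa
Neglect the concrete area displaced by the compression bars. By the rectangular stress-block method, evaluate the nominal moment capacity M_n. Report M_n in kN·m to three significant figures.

M_n ≈ 1330 kN·m

Assume both tension and compression steel yield.
Net tension couple steel: A_s − A'_s = 5060 mm².
a = (A_s − A'_s) f_y / (0.85 f'_c b) = 2099900/(0.85 × 25.3 × 440) = 221.93 mm.
c = a/β₁ = 221.93/0.85 = 261.09 mm; ε'_s = 0.003(c − d')/c = 0.0023 ≥ f_y/E_s = 0.0021, so compression steel does yield.
M_n = (A_s − A'_s) f_y (d − a/2) + A'_s f_y (d − d') = [2099900 × (595 − 110.965) + 585150 × (595 − 62)] × 10⁻⁶ = 1016.43 + 311.88 = 1328.31 kN·m.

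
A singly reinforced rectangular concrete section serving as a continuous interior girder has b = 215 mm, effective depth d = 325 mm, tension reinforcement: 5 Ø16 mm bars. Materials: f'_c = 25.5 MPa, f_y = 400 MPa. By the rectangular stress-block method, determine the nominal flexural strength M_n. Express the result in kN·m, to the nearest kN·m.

M_n ≈ 113 kN·m

A_s = 5 × 201 = 1005 mm².
T = A_s f_y = 1005 × 400 = 402000 N = 402 kN.
From C = T: a = T/(0.85 f'_c b) = 402000/(0.85 × 25.5 × 215) = 86.26 mm.
M_n = T(d − a/2) = 402 kN × (325 − 43.13) mm = 113.31 kN·m.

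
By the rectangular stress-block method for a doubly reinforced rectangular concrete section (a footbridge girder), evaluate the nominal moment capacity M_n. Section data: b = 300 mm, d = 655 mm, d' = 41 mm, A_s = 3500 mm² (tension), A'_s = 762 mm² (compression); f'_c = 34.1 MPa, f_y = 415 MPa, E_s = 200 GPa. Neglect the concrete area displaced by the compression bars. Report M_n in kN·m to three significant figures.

Assume both tension and compression steel yield.
Net tension couple steel: A_s − A'_s = 2738 mm².
a = (A_s − A'_s) f_y / (0.85 f'_c b) = 1136270/(0.85 × 34.1 × 300) = 130.67 mm.
c = a/β₁ = 130.67/0.806 = 162.12 mm; ε'_s = 0.003(c − d')/c = 0.0022 ≥ f_y/E_s = 0.0021, so compression steel does yield.
M_n = (A_s − A'_s) f_y (d − a/2) + A'_s f_y (d − d') = [1136270 × (655 − 65.335) + 316230 × (655 − 41)] × 10⁻⁶ = 670.02 + 194.17 = 864.19 kN·m.

M_n ≈ 864 kN·m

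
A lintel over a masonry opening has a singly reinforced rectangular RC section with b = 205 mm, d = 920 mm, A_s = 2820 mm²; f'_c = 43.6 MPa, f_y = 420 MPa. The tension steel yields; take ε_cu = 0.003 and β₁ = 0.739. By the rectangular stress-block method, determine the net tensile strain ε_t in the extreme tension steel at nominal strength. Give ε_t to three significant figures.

ε_t ≈ 0.0101

a = A_s f_y/(0.85 f'_c b) = 155.90 mm.
β₁ = 0.739, so c = a/β₁ = 155.90/0.739 = 210.96 mm.
From the linear strain diagram with ε_cu = 0.003: ε_t = 0.003 (d − c)/c = 0.003 × (920 − 210.96)/210.96 = 0.0101.
Since ε_t ≥ 0.005, the section is tension-controlled.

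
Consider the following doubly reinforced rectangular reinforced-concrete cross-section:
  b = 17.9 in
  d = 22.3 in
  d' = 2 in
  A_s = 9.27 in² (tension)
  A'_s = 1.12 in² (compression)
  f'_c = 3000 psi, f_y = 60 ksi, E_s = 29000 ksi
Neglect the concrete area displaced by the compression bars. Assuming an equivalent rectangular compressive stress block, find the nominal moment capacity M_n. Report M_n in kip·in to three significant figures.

Assume both steels yield.
a = (A_s − A'_s) f_y/(0.85 f'_c b) = (9.27 − 1.12) × 60/(0.85 × 3 × 17.9) = 10.713 in.
c = a/β₁ = 10.713/0.85 = 12.604 in; ε'_s = 0.003(c − d')/c = 0.0025 ≥ ε_y = 0.0021, so the compression steel yields.
M_n = (A_s − A'_s) f_y (d − a/2) + A'_s f_y (d − d') = 489 × (22.3 − 5.3565) + 67.2 × (22.3 − 2) = 8285.4 + 1364.2 = 9649.6 kip·in.

M_n ≈ 9650 kip·in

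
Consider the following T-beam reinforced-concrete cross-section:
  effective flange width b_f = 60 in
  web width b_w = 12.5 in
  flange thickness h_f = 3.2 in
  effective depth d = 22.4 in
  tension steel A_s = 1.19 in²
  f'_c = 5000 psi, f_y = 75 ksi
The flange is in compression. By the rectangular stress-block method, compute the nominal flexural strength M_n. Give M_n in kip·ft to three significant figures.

M_n ≈ 165 kip·ft

Tension: T = A_s f_y = 1.19 × 75 = 89.25 kips.
Try a within the flange: a = T/(0.85 f'_c b_f) = 89.25/(0.85 × 5 × 60) = 0.350 in.
Since a = 0.350 ≤ h_f = 3.2 in, the stress block lies entirely in the flange; analyse as a rectangular beam of width b_f.
M_n = T(d − a/2) = 89.25 × (22.4 − 0.175) = 1983.6 kip·in.
M_n = 1983.6/12 = 165.30 kip·ft.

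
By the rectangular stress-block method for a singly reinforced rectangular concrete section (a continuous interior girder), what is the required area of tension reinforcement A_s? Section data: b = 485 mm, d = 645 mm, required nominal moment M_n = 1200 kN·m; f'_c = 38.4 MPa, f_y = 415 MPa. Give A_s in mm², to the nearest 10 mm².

With M_n = 0.85 f'_c a b (d − a/2), solve the quadratic for a:
a = d − √(d² − 2M_n/(0.85 f'_c b)) = 645 − √(645² − 2 × 1200×10⁶/(0.85 × 38.4 × 485)) = 130.78 mm.
A_s = 0.85 f'_c a b / f_y = 0.85 × 38.4 × 130.78 × 485 / 415 = 4988.7 mm².

A_s ≈ 4990 mm²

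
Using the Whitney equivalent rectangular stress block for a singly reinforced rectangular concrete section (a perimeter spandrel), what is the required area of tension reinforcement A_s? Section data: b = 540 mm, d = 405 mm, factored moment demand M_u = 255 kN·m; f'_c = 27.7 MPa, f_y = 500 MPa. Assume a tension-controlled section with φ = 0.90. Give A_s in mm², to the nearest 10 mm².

A_s ≈ 1510 mm²

M_n = M_u/φ = 255/0.90 = 283.333 kN·m.
With M_n = 0.85 f'_c a b (d − a/2), solve the quadratic for a:
a = d − √(d² − 2M_n/(0.85 f'_c b)) = 405 − √(405² − 2 × 283.333×10⁶/(0.85 × 27.7 × 540)) = 59.38 mm.
A_s = 0.85 f'_c a b / f_y = 0.85 × 27.7 × 59.38 × 540 / 500 = 1510.0 mm².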